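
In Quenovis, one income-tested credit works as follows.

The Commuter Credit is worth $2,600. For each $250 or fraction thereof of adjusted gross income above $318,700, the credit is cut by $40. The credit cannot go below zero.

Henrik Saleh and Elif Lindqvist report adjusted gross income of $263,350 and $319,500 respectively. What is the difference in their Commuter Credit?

$160

Henrik ($263,350): Commuter Credit: $263,350 is at or below the $318,700 threshold, so the full $2,600 applies.
Elif ($319,500): Commuter Credit: income exceeds $318,700 by $800, which is 4 full-or-partial $250 increments; reduction = 4 × $40 = $160, leaving $2,440.
Difference: |$2,600 − $2,440| = $160.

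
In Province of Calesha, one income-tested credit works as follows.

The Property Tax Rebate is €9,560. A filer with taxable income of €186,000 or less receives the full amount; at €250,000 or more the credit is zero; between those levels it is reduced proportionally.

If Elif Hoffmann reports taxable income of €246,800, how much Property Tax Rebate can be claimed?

Property Tax Rebate: €246,800 is €60,800 into a €64,000 phase-out range, leaving 3,200/64,000 of the credit: €9,560 × 3,200/64,000 = €478.

€478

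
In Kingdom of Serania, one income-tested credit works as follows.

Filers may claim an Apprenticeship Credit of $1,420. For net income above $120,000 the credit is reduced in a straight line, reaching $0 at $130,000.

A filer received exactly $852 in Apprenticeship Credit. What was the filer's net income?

$852 is 852/1,420 of the full $1,420, so 568/1,420 of the $10,000 range has been used: income = $120,000 + $10,000 × 568/1,420 = $124,000.

$124,000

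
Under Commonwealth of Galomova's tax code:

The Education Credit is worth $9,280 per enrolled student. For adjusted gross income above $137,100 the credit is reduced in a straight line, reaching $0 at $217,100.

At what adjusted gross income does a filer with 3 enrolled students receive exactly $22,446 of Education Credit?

$152,600

Full credit = 3 × $9,280 = $27,840.
$22,446 is 22,446/27,840 of the full $27,840, so 5,394/27,840 of the $80,000 range has been used: income = $137,100 + $80,000 × 5,394/27,840 = $152,600.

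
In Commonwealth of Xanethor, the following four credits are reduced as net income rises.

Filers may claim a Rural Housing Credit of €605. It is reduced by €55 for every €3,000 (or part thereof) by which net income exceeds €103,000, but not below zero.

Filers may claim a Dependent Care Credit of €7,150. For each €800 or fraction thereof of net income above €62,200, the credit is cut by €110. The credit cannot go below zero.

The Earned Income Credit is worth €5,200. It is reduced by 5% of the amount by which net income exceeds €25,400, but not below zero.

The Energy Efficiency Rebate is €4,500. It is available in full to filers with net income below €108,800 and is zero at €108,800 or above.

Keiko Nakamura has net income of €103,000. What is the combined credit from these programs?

€7,965

Rural Housing Credit: €103,000 is at or below the €103,000 threshold, so the full €605 applies.
Dependent Care Credit: income exceeds €62,200 by €40,800, which is 51 full-or-partial €800 increments; reduction = 51 × €110 = €5,610, leaving €1,540.
Earned Income Credit: 5% of the €77,600 excess over €25,400 is €3,880; credit = €5,200 − €3,880 = €1,320.
Energy Efficiency Rebate: €103,000 is below the €108,800 cutoff, so the full €4,500 applies.
Total: €605 + €1,540 + €1,320 + €4,500 = €7,965.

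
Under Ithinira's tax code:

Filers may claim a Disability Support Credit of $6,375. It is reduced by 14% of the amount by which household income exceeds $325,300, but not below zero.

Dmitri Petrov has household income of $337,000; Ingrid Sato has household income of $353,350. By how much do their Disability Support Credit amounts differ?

Dmitri ($337,000): Disability Support Credit: 14% of the $11,700 excess over $325,300 is $1,638; credit = $6,375 − $1,638 = $4,737.
Ingrid ($353,350): Disability Support Credit: 14% of the $28,050 excess over $325,300 is $3,927; credit = $6,375 − $3,927 = $2,448.
Difference: |$4,737 − $2,448| = $2,289.

$2,289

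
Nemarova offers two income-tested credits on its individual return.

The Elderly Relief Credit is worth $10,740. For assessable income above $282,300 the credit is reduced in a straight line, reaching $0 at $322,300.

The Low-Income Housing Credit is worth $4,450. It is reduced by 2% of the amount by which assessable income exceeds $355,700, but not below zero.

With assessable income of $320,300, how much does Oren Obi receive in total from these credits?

Elderly Relief Credit: $320,300 is $38,000 into a $40,000 phase-out range, leaving 2,000/40,000 of the credit: $10,740 × 2,000/40,000 = $537.
Low-Income Housing Credit: $320,300 is at or below the $355,700 threshold, so the full $4,450 applies.
Total: $537 + $4,450 = $4,987.

$4,987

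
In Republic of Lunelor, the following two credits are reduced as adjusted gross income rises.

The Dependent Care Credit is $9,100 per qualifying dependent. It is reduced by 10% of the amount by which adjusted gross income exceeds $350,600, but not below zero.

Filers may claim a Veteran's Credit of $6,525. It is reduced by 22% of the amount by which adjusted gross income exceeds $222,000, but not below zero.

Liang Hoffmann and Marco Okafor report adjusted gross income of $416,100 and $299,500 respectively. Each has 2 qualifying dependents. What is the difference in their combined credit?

Liang ($416,100): Dependent Care Credit: base = 2 × $9,100 = $18,200. 10% of the $65,500 excess over $350,600 is $6,550; credit = $18,200 − $6,550 = $11,650. Veteran's Credit: 22% of the $194,100 excess over $222,000 is $42,702 ≥ base, so the credit is $0. total $11,650 + $0 = $11,650
Marco ($299,500): Dependent Care Credit: base = 2 × $9,100 = $18,200. $299,500 is at or below the $350,600 threshold, so the full $18,200 applies. Veteran's Credit: 22% of the $77,500 excess over $222,000 is $17,050 ≥ base, so the credit is $0. total $18,200 + $0 = $18,200
Difference: |$11,650 − $18,200| = $6,550.

$6,550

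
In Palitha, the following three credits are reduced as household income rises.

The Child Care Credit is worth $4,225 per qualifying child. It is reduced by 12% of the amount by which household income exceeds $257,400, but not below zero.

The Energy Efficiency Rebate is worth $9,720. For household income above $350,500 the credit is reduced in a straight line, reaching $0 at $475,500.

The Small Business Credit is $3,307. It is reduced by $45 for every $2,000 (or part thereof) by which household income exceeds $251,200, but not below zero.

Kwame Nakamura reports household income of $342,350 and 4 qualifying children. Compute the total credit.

Child Care Credit: base = 4 × $4,225 = $16,900. 12% of the $84,950 excess over $257,400 is $10,194; credit = $16,900 − $10,194 = $6,706.
Energy Efficiency Rebate: $342,350 is at or below the $350,500 threshold, so the full $9,720 applies.
Small Business Credit: income exceeds $251,200 by $91,150, which is 46 full-or-partial $2,000 increments; reduction = 46 × $45 = $2,070, leaving $1,237.
Total: $6,706 + $9,720 + $1,237 = $17,663.

$17,663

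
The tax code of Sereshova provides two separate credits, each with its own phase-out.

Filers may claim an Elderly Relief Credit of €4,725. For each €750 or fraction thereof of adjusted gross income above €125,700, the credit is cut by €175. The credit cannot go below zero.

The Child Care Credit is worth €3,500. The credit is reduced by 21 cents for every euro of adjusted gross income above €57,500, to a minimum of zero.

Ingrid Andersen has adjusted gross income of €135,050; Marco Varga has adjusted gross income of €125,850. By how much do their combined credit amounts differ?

€2,100

Ingrid (€135,050): Elderly Relief Credit: income exceeds €125,700 by €9,350, which is 13 full-or-partial €750 increments; reduction = 13 × €175 = €2,275, leaving €2,450. Child Care Credit: 21% of the €77,550 excess over €57,500 is €16,285.50 ≥ base, so the credit is €0. total €2,450 + €0 = €2,450
Marco (€125,850): Elderly Relief Credit: income exceeds €125,700 by €150, which is 1 full-or-partial €750 increment; reduction = 1 × €175 = €175, leaving €4,550. Child Care Credit: 21% of the €68,350 excess over €57,500 is €14,353.50 ≥ base, so the credit is €0. total €4,550 + €0 = €4,550
Difference: |€2,450 − €4,550| = €2,100.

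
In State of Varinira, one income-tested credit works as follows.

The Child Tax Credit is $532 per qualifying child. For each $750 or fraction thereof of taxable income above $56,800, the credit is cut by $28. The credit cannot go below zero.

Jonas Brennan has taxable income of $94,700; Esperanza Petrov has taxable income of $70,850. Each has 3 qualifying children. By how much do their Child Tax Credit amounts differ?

$896

Jonas ($94,700): Child Tax Credit: base = 3 × $532 = $1,596. income exceeds $56,800 by $37,900, which is 51 full-or-partial $750 increments; reduction = 51 × $28 = $1,428, leaving $168.
Esperanza ($70,850): Child Tax Credit: base = 3 × $532 = $1,596. income exceeds $56,800 by $14,050, which is 19 full-or-partial $750 increments; reduction = 19 × $28 = $532, leaving $1,064.
Difference: |$168 − $1,064| = $896.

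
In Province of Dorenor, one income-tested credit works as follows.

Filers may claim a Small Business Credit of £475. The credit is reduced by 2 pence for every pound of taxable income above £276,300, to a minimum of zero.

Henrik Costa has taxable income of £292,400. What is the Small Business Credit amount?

£153

Small Business Credit: 2% of the £16,100 excess over £276,300 is £322; credit = £475 − £322 = £153.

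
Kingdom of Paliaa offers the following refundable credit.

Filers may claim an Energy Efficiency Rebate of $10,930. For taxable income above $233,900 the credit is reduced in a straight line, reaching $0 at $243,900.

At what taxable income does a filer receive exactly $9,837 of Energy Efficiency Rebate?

$234,900

$9,837 is 9,837/10,930 of the full $10,930, so 1,093/10,930 of the $10,000 range has been used: income = $233,900 + $10,000 × 1,093/10,930 = $234,900.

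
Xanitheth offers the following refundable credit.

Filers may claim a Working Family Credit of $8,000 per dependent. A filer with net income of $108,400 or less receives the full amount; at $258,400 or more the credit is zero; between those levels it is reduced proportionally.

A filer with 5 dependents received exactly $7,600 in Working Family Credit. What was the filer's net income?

Full credit = 5 × $8,000 = $40,000.
$7,600 is 7,600/40,000 of the full $40,000, so 32,400/40,000 of the $150,000 range has been used: income = $108,400 + $150,000 × 32,400/40,000 = $229,900.

$229,900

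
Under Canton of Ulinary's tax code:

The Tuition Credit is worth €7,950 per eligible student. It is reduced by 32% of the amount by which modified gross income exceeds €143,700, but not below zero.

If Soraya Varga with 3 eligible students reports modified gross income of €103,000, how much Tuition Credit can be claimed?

Tuition Credit: base = 3 × €7,950 = €23,850. €103,000 is at or below the €143,700 threshold, so the full €23,850 applies.

€23,850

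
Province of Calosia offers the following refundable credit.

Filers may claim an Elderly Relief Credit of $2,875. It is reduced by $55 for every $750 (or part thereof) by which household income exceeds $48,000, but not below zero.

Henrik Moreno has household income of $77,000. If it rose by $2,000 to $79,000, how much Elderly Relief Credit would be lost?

At $77,000 — income exceeds $48,000 by $29,000, which is 39 full-or-partial $750 increments; reduction = 39 × $55 = $2,145, leaving $730.
At $79,000 — income exceeds $48,000 by $31,000, which is 42 full-or-partial $750 increments; reduction = 42 × $55 = $2,310, leaving $565.
Lost: $730 − $565 = $165.

$165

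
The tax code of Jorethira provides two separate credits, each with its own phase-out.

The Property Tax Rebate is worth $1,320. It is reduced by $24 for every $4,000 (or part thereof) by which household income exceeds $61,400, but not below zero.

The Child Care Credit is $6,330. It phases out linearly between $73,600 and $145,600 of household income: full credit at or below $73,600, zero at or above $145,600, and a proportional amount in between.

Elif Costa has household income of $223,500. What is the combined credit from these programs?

Property Tax Rebate: income exceeds $61,400 by $162,100, which is 41 full-or-partial $4,000 increments; reduction = 41 × $24 = $984, leaving $336.
Child Care Credit: $223,500 is at or above $145,600, so the credit is $0.
Total: $336 + $0 = $336.

$336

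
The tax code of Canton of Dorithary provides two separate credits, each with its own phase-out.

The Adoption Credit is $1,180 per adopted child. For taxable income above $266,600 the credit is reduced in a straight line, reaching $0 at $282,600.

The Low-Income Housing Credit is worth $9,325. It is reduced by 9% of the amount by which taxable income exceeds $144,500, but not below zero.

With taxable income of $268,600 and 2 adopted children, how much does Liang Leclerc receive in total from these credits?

Adoption Credit: base = 2 × $1,180 = $2,360. $268,600 is $2,000 into a $16,000 phase-out range, leaving 14,000/16,000 of the credit: $2,360 × 14,000/16,000 = $2,065.
Low-Income Housing Credit: 9% of the $124,100 excess over $144,500 is $11,169 ≥ base, so the credit is $0.
Total: $2,065 + $0 = $2,065.

$2,065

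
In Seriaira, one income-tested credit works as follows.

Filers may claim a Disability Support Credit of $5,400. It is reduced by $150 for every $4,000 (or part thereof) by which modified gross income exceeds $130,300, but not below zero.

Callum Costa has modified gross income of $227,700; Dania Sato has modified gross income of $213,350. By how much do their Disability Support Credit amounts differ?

$600

Callum ($227,700): Disability Support Credit: income exceeds $130,300 by $97,400, which is 25 full-or-partial $4,000 increments; reduction = 25 × $150 = $3,750, leaving $1,650.
Dania ($213,350): Disability Support Credit: income exceeds $130,300 by $83,050, which is 21 full-or-partial $4,000 increments; reduction = 21 × $150 = $3,150, leaving $2,250.
Difference: |$1,650 − $2,250| = $600.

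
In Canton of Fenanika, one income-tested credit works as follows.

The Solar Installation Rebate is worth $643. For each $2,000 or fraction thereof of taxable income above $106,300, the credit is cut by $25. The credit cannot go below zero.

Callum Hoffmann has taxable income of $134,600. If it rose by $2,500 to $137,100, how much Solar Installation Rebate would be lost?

At $134,600 — income exceeds $106,300 by $28,300, which is 15 full-or-partial $2,000 increments; reduction = 15 × $25 = $375, leaving $268.
At $137,100 — income exceeds $106,300 by $30,800, which is 16 full-or-partial $2,000 increments; reduction = 16 × $25 = $400, leaving $243.
Lost: $268 − $243 = $25.

$25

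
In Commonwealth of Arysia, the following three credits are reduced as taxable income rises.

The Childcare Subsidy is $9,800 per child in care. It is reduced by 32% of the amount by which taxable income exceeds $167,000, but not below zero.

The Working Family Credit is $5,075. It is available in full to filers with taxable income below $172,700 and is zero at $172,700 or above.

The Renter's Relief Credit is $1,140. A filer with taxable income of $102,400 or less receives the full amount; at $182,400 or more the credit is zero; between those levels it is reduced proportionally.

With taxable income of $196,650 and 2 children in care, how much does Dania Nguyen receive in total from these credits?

$10,112

Childcare Subsidy: base = 2 × $9,800 = $19,600. 32% of the $29,650 excess over $167,000 is $9,488; credit = $19,600 − $9,488 = $10,112.
Working Family Credit: $196,650 meets or exceeds the $172,700 cutoff, so the credit is $0.
Renter's Relief Credit: $196,650 is at or above $182,400, so the credit is $0.
Total: $10,112 + $0 + $0 = $10,112.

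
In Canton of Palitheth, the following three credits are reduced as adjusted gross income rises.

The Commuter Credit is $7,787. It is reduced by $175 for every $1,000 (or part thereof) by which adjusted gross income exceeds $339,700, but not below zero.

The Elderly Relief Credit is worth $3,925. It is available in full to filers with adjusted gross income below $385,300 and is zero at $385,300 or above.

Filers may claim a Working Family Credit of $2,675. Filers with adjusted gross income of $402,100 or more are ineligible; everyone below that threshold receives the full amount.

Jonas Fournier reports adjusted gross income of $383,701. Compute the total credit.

$6,600

Commuter Credit: income exceeds $339,700 by $44,001 → 45 increments × $175 = $7,875 ≥ base, so the credit is $0.
Elderly Relief Credit: $383,701 is below the $385,300 cutoff, so the full $3,925 applies.
Working Family Credit: $383,701 is below the $402,100 cutoff, so the full $2,675 applies.
Total: $0 + $3,925 + $2,675 = $6,600.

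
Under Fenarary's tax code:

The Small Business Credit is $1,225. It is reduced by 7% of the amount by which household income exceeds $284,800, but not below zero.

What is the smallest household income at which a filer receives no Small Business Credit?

The credit falls by 7% of each dollar above $284,800, so it reaches zero when the excess is $1,225 / 7% = $17,500: income = $284,800 + $17,500 = $302,300.

$302,300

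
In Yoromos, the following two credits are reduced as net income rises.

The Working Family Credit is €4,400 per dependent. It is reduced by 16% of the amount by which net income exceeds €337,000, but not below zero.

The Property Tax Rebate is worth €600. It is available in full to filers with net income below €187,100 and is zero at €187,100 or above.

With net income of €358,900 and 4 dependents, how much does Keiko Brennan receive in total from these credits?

Working Family Credit: base = 4 × €4,400 = €17,600. 16% of the €21,900 excess over €337,000 is €3,504; credit = €17,600 − €3,504 = €14,096.
Property Tax Rebate: €358,900 meets or exceeds the €187,100 cutoff, so the credit is €0.
Total: €14,096 + €0 = €14,096.

€14,096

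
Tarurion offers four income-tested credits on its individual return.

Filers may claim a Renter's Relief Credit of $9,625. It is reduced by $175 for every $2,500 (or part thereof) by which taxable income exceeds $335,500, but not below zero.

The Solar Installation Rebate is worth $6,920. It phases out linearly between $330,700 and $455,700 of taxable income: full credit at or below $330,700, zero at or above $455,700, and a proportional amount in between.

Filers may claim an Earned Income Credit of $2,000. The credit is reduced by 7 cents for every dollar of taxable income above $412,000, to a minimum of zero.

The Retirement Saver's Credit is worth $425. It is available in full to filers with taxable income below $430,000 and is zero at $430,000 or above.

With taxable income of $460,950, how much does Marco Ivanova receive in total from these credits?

$700

Renter's Relief Credit: income exceeds $335,500 by $125,450, which is 51 full-or-partial $2,500 increments; reduction = 51 × $175 = $8,925, leaving $700.
Solar Installation Rebate: $460,950 is at or above $455,700, so the credit is $0.
Earned Income Credit: 7% of the $48,950 excess over $412,000 is $3,426.50 ≥ base, so the credit is $0.
Retirement Saver's Credit: $460,950 meets or exceeds the $430,000 cutoff, so the credit is $0.
Total: $700 + $0 + $0 + $0 = $700.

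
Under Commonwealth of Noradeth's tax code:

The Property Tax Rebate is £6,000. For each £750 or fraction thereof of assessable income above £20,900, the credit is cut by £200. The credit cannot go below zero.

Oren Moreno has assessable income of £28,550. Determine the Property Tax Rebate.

£3,800

Property Tax Rebate: income exceeds £20,900 by £7,650, which is 11 full-or-partial £750 increments; reduction = 11 × £200 = £2,200, leaving £3,800.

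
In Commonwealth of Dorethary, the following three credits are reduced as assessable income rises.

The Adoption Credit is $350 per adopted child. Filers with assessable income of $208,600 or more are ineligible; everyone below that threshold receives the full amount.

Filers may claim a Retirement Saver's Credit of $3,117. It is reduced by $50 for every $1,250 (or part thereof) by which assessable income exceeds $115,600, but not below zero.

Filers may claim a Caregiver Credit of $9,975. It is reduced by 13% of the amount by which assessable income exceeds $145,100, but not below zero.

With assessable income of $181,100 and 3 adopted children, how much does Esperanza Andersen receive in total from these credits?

$6,812

Adoption Credit: base = 3 × $350 = $1,050. $181,100 is below the $208,600 cutoff, so the full $1,050 applies.
Retirement Saver's Credit: income exceeds $115,600 by $65,500, which is 53 full-or-partial $1,250 increments; reduction = 53 × $50 = $2,650, leaving $467.
Caregiver Credit: 13% of the $36,000 excess over $145,100 is $4,680; credit = $9,975 − $4,680 = $5,295.
Total: $1,050 + $467 + $5,295 = $6,812.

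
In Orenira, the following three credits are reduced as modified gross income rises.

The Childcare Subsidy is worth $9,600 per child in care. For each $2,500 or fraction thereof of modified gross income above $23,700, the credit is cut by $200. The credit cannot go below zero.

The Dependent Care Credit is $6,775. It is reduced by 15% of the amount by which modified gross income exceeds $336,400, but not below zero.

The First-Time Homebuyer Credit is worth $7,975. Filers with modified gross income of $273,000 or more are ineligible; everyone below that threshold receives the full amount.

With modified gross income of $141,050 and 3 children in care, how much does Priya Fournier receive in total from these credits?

Childcare Subsidy: base = 3 × $9,600 = $28,800. income exceeds $23,700 by $117,350, which is 47 full-or-partial $2,500 increments; reduction = 47 × $200 = $9,400, leaving $19,400.
Dependent Care Credit: $141,050 is at or below the $336,400 threshold, so the full $6,775 applies.
First-Time Homebuyer Credit: $141,050 is below the $273,000 cutoff, so the full $7,975 applies.
Total: $19,400 + $6,775 + $7,975 = $34,150.

$34,150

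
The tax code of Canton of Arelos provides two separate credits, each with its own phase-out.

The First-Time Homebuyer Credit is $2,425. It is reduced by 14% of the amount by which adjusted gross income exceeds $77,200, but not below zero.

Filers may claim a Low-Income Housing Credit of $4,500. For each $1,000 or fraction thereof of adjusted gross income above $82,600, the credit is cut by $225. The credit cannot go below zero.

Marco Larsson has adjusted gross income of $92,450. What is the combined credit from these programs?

First-Time Homebuyer Credit: 14% of the $15,250 excess over $77,200 is $2,135; credit = $2,425 − $2,135 = $290.
Low-Income Housing Credit: income exceeds $82,600 by $9,850, which is 10 full-or-partial $1,000 increments; reduction = 10 × $225 = $2,250, leaving $2,250.
Total: $290 + $2,250 = $2,540.

$2,540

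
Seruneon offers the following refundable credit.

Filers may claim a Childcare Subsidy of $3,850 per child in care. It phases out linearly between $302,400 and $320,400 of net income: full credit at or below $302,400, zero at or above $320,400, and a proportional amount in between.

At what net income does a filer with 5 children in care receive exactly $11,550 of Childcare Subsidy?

$309,600

Full credit = 5 × $3,850 = $19,250.
$11,550 is 11,550/19,250 of the full $19,250, so 7,700/19,250 of the $18,000 range has been used: income = $302,400 + $18,000 × 7,700/19,250 = $309,600.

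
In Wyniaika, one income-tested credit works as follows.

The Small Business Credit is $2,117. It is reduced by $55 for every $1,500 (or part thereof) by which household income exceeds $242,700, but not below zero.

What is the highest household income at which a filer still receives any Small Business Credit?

After 38 increments the reduction is 38 × $55 = $2,090, leaving $27; one more increment wipes it out. Increment 38 ends at excess 38 × $1,500 = $57,000, so the highest qualifying income is $242,700 + $57,000 = $299,700.

$299,700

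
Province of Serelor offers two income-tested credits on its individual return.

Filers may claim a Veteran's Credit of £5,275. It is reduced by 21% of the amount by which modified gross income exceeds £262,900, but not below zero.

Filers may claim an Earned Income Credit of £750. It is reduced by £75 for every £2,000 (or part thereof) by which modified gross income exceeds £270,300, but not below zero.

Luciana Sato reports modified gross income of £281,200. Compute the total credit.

£1,732

Veteran's Credit: 21% of the £18,300 excess over £262,900 is £3,843; credit = £5,275 − £3,843 = £1,432.
Earned Income Credit: income exceeds £270,300 by £10,900, which is 6 full-or-partial £2,000 increments; reduction = 6 × £75 = £450, leaving £300.
Total: £1,432 + £300 = £1,732.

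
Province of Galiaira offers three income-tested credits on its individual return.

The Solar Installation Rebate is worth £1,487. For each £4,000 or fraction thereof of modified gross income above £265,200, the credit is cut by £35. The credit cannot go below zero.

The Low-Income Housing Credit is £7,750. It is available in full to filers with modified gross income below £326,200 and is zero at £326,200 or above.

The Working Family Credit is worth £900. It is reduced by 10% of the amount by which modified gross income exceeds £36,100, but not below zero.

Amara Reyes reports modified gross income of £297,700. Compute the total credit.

£8,922

Solar Installation Rebate: income exceeds £265,200 by £32,500, which is 9 full-or-partial £4,000 increments; reduction = 9 × £35 = £315, leaving £1,172.
Low-Income Housing Credit: £297,700 is below the £326,200 cutoff, so the full £7,750 applies.
Working Family Credit: 10% of the £261,600 excess over £36,100 is £26,160 ≥ base, so the credit is £0.
Total: £1,172 + £7,750 + £0 = £8,922.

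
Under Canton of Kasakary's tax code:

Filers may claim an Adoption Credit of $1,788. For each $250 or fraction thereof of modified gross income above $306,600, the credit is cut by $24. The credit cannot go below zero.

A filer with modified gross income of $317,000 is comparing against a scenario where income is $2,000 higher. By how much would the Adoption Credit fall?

At $317,000 — income exceeds $306,600 by $10,400, which is 42 full-or-partial $250 increments; reduction = 42 × $24 = $1,008, leaving $780.
At $319,000 — income exceeds $306,600 by $12,400, which is 50 full-or-partial $250 increments; reduction = 50 × $24 = $1,200, leaving $588.
Lost: $780 − $588 = $192.

$192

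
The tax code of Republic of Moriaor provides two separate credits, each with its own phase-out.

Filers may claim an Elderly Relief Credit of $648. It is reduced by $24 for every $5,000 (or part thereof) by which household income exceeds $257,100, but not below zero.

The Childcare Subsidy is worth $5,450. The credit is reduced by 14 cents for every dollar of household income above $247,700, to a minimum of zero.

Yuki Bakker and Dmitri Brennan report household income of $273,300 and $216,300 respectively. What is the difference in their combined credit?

Yuki ($273,300): Elderly Relief Credit: income exceeds $257,100 by $16,200, which is 4 full-or-partial $5,000 increments; reduction = 4 × $24 = $96, leaving $552. Childcare Subsidy: 14% of the $25,600 excess over $247,700 is $3,584; credit = $5,450 − $3,584 = $1,866. total $552 + $1,866 = $2,418
Dmitri ($216,300): Elderly Relief Credit: $216,300 is at or below the $257,100 threshold, so the full $648 applies. Childcare Subsidy: $216,300 is at or below the $247,700 threshold, so the full $5,450 applies. total $648 + $5,450 = $6,098
Difference: |$2,418 − $6,098| = $3,680.

$3,680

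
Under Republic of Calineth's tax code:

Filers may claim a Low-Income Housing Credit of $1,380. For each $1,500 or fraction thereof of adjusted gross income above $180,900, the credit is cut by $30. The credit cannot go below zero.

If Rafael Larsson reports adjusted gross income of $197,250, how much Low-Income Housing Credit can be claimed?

$1,050

Low-Income Housing Credit: income exceeds $180,900 by $16,350, which is 11 full-or-partial $1,500 increments; reduction = 11 × $30 = $330, leaving $1,050.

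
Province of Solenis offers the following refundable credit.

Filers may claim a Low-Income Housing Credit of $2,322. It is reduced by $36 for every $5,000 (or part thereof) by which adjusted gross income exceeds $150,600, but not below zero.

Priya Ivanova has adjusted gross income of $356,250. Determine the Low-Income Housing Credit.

Low-Income Housing Credit: income exceeds $150,600 by $205,650, which is 42 full-or-partial $5,000 increments; reduction = 42 × $36 = $1,512, leaving $810.

$810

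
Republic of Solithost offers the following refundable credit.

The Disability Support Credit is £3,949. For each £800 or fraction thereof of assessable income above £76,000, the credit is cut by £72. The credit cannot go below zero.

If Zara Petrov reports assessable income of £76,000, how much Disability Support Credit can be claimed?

Disability Support Credit: £76,000 is at or below the £76,000 threshold, so the full £3,949 applies.

£3,949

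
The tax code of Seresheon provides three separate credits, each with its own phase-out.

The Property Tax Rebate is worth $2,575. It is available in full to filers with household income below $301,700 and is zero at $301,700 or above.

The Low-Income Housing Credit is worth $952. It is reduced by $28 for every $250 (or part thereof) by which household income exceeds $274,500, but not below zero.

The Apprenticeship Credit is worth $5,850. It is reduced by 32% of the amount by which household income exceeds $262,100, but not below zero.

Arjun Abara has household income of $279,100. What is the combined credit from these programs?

$3,405

Property Tax Rebate: $279,100 is below the $301,700 cutoff, so the full $2,575 applies.
Low-Income Housing Credit: income exceeds $274,500 by $4,600, which is 19 full-or-partial $250 increments; reduction = 19 × $28 = $532, leaving $420.
Apprenticeship Credit: 32% of the $17,000 excess over $262,100 is $5,440; credit = $5,850 − $5,440 = $410.
Total: $2,575 + $420 + $410 = $3,405.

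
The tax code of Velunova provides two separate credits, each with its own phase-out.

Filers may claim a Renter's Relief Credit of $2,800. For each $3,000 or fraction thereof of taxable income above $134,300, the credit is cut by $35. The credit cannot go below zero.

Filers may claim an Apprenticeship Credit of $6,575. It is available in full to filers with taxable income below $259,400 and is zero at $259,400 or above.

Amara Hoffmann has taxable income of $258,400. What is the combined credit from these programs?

Renter's Relief Credit: income exceeds $134,300 by $124,100, which is 42 full-or-partial $3,000 increments; reduction = 42 × $35 = $1,470, leaving $1,330.
Apprenticeship Credit: $258,400 is below the $259,400 cutoff, so the full $6,575 applies.
Total: $1,330 + $6,575 = $7,905.

$7,905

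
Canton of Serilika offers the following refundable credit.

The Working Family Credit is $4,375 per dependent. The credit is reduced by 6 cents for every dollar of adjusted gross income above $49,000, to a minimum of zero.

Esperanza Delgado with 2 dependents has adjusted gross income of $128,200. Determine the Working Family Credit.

$3,998

Working Family Credit: base = 2 × $4,375 = $8,750. 6% of the $79,200 excess over $49,000 is $4,752; credit = $8,750 − $4,752 = $3,998.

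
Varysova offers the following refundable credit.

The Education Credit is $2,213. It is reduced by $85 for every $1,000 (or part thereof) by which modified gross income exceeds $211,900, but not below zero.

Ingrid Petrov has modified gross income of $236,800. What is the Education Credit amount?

$88

Education Credit: income exceeds $211,900 by $24,900, which is 25 full-or-partial $1,000 increments; reduction = 25 × $85 = $2,125, leaving $88.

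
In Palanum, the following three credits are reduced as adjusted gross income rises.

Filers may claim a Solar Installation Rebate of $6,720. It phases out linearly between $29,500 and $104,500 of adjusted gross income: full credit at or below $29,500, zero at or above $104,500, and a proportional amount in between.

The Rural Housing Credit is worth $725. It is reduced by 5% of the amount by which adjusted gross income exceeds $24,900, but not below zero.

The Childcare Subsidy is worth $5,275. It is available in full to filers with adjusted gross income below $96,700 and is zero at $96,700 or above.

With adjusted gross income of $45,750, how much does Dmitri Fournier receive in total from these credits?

Solar Installation Rebate: $45,750 is $16,250 into a $75,000 phase-out range, leaving 58,750/75,000 of the credit: $6,720 × 58,750/75,000 = $5,264.
Rural Housing Credit: 5% of the $20,850 excess over $24,900 is $1,042.50 ≥ base, so the credit is $0.
Childcare Subsidy: $45,750 is below the $96,700 cutoff, so the full $5,275 applies.
Total: $5,264 + $0 + $5,275 = $10,539.

$10,539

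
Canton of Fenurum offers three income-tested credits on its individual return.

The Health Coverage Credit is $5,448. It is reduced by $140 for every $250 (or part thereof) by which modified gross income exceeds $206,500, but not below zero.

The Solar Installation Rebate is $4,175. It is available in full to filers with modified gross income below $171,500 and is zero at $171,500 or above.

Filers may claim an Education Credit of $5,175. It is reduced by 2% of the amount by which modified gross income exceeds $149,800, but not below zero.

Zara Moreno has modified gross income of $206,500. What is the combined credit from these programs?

$9,489

Health Coverage Credit: $206,500 is at or below the $206,500 threshold, so the full $5,448 applies.
Solar Installation Rebate: $206,500 meets or exceeds the $171,500 cutoff, so the credit is $0.
Education Credit: 2% of the $56,700 excess over $149,800 is $1,134; credit = $5,175 − $1,134 = $4,041.
Total: $5,448 + $0 + $4,041 = $9,489.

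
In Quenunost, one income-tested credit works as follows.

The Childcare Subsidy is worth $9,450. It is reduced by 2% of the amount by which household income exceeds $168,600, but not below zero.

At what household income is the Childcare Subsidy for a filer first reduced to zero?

The credit falls by 2% of each dollar above $168,600, so it reaches zero when the excess is $9,450 / 2% = $472,500: income = $168,600 + $472,500 = $641,100.

$641,100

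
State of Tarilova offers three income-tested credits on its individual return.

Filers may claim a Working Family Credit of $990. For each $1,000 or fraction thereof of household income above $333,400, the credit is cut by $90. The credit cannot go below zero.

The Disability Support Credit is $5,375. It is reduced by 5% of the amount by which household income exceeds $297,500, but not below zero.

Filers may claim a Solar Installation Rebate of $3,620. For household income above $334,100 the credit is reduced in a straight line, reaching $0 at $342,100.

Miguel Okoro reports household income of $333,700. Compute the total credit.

Working Family Credit: income exceeds $333,400 by $300, which is 1 full-or-partial $1,000 increment; reduction = 1 × $90 = $90, leaving $900.
Disability Support Credit: 5% of the $36,200 excess over $297,500 is $1,810; credit = $5,375 − $1,810 = $3,565.
Solar Installation Rebate: $333,700 is at or below the $334,100 threshold, so the full $3,620 applies.
Total: $900 + $3,565 + $3,620 = $8,085.

$8,085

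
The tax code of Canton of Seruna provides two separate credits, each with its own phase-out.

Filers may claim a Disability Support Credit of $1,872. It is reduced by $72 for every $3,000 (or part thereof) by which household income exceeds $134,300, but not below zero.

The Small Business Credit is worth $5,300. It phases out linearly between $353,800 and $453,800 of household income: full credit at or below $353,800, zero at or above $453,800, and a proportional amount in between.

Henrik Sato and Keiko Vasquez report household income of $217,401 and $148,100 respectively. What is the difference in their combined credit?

Henrik ($217,401): Disability Support Credit: income exceeds $134,300 by $83,101 → 28 increments × $72 = $2,016 ≥ base, so the credit is $0. Small Business Credit: $217,401 is at or below the $353,800 threshold, so the full $5,300 applies. total $0 + $5,300 = $5,300
Keiko ($148,100): Disability Support Credit: income exceeds $134,300 by $13,800, which is 5 full-or-partial $3,000 increments; reduction = 5 × $72 = $360, leaving $1,512. Small Business Credit: $148,100 is at or below the $353,800 threshold, so the full $5,300 applies. total $1,512 + $5,300 = $6,812
Difference: |$5,300 − $6,812| = $1,512.

$1,512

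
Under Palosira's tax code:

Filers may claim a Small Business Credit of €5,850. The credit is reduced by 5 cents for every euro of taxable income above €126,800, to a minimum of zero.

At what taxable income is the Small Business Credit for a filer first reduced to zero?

€243,800

The credit falls by 5% of each euro above €126,800, so it reaches zero when the excess is €5,850 / 5% = €117,000: income = €126,800 + €117,000 = €243,800.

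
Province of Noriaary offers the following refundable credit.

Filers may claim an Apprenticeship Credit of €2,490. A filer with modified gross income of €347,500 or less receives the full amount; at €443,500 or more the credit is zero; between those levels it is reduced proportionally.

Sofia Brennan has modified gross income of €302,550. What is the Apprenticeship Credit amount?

€2,490

Apprenticeship Credit: €302,550 is at or below the €347,500 threshold, so the full €2,490 applies.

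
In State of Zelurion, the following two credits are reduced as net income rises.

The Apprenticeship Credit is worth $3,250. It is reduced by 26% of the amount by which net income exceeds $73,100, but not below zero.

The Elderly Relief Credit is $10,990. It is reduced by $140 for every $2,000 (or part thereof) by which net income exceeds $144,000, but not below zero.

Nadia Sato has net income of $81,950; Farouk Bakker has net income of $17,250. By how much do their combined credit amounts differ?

$2,301

Nadia ($81,950): Apprenticeship Credit: 26% of the $8,850 excess over $73,100 is $2,301; credit = $3,250 − $2,301 = $949. Elderly Relief Credit: $81,950 is at or below the $144,000 threshold, so the full $10,990 applies. total $949 + $10,990 = $11,939
Farouk ($17,250): Apprenticeship Credit: $17,250 is at or below the $73,100 threshold, so the full $3,250 applies. Elderly Relief Credit: $17,250 is at or below the $144,000 threshold, so the full $10,990 applies. total $3,250 + $10,990 = $14,240
Difference: |$11,939 − $14,240| = $2,301.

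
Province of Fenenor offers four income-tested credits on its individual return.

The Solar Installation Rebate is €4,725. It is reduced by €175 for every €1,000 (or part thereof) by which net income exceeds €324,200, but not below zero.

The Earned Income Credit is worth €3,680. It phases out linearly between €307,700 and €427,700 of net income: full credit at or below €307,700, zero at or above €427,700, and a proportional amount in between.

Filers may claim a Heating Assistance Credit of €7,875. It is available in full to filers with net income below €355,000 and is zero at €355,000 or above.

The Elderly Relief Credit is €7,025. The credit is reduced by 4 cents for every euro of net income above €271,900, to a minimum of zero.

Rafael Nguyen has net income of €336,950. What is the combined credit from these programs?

Solar Installation Rebate: income exceeds €324,200 by €12,750, which is 13 full-or-partial €1,000 increments; reduction = 13 × €175 = €2,275, leaving €2,450.
Earned Income Credit: €336,950 is €29,250 into a €120,000 phase-out range, leaving 90,750/120,000 of the credit: €3,680 × 90,750/120,000 = €2,783.
Heating Assistance Credit: €336,950 is below the €355,000 cutoff, so the full €7,875 applies.
Elderly Relief Credit: 4% of the €65,050 excess over €271,900 is €2,602; credit = €7,025 − €2,602 = €4,423.
Total: €2,450 + €2,783 + €7,875 + €4,423 = €17,531.

€17,531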